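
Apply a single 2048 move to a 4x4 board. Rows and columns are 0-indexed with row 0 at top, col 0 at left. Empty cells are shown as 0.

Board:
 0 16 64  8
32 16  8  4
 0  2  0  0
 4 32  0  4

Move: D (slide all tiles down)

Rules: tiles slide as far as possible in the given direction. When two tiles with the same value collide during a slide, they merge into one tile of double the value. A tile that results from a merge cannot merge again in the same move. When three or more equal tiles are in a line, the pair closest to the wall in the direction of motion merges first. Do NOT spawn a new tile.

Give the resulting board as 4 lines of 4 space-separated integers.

Answer:  0  0  0  0
 0 32  0  0
32  2 64  8
 4 32  8  8

Derivation:
Slide down:
col 0: [0, 32, 0, 4] -> [0, 0, 32, 4]
col 1: [16, 16, 2, 32] -> [0, 32, 2, 32]
col 2: [64, 8, 0, 0] -> [0, 0, 64, 8]
col 3: [8, 4, 0, 4] -> [0, 0, 8, 8]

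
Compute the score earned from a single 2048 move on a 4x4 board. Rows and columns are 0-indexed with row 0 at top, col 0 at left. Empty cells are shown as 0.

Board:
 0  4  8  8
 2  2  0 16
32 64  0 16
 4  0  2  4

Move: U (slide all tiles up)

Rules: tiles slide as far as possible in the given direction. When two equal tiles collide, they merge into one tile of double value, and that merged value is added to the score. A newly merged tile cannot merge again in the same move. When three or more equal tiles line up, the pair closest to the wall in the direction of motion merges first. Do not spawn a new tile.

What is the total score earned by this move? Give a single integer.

Slide up:
col 0: [0, 2, 32, 4] -> [2, 32, 4, 0]  score +0 (running 0)
col 1: [4, 2, 64, 0] -> [4, 2, 64, 0]  score +0 (running 0)
col 2: [8, 0, 0, 2] -> [8, 2, 0, 0]  score +0 (running 0)
col 3: [8, 16, 16, 4] -> [8, 32, 4, 0]  score +32 (running 32)
Board after move:
 2  4  8  8
32  2  2 32
 4 64  0  4
 0  0  0  0

Answer: 32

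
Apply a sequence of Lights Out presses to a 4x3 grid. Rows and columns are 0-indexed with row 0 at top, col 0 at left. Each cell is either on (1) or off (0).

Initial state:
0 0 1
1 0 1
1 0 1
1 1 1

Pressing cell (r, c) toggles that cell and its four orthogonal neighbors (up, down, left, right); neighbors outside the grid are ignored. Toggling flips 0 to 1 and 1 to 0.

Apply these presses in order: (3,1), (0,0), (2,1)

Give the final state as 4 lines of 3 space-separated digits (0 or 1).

After press 1 at (3,1):
0 0 1
1 0 1
1 1 1
0 0 0

After press 2 at (0,0):
1 1 1
0 0 1
1 1 1
0 0 0

After press 3 at (2,1):
1 1 1
0 1 1
0 0 0
0 1 0

Answer: 1 1 1
0 1 1
0 0 0
0 1 0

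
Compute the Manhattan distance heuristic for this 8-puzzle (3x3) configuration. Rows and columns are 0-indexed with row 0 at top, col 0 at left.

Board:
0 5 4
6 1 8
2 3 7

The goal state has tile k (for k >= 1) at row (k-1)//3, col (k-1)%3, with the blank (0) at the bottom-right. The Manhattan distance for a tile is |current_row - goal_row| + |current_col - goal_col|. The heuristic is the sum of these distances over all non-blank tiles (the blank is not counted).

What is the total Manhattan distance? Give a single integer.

Answer: 18

Derivation:
Tile 5: at (0,1), goal (1,1), distance |0-1|+|1-1| = 1
Tile 4: at (0,2), goal (1,0), distance |0-1|+|2-0| = 3
Tile 6: at (1,0), goal (1,2), distance |1-1|+|0-2| = 2
Tile 1: at (1,1), goal (0,0), distance |1-0|+|1-0| = 2
Tile 8: at (1,2), goal (2,1), distance |1-2|+|2-1| = 2
Tile 2: at (2,0), goal (0,1), distance |2-0|+|0-1| = 3
Tile 3: at (2,1), goal (0,2), distance |2-0|+|1-2| = 3
Tile 7: at (2,2), goal (2,0), distance |2-2|+|2-0| = 2
Sum: 1 + 3 + 2 + 2 + 2 + 3 + 3 + 2 = 18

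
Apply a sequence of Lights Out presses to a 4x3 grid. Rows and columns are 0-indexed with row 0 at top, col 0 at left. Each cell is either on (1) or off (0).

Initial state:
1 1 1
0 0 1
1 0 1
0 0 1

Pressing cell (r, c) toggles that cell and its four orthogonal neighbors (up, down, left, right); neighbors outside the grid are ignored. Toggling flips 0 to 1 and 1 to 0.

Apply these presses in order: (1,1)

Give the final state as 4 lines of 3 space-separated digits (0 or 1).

After press 1 at (1,1):
1 0 1
1 1 0
1 1 1
0 0 1

Answer: 1 0 1
1 1 0
1 1 1
0 0 1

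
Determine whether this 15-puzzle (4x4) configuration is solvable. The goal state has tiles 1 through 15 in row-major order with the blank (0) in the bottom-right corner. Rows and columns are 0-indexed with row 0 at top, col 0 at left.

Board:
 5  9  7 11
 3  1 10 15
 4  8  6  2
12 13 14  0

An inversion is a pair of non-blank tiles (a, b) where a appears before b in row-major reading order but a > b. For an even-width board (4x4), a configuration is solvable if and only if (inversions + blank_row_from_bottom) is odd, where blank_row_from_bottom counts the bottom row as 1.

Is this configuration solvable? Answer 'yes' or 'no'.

Answer: yes

Derivation:
Inversions: 40
Blank is in row 3 (0-indexed from top), which is row 1 counting from the bottom (bottom = 1).
40 + 1 = 41, which is odd, so the puzzle is solvable.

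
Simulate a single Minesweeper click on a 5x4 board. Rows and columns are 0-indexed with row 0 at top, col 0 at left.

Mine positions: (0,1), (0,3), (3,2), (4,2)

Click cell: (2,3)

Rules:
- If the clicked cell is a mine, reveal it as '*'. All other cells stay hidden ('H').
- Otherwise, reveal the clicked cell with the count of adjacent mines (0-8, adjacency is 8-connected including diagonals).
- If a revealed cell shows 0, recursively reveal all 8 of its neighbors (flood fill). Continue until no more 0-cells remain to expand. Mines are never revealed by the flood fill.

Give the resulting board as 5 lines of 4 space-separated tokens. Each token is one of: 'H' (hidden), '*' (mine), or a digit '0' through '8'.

H H H H
H H H H
H H H 1
H H H H
H H H H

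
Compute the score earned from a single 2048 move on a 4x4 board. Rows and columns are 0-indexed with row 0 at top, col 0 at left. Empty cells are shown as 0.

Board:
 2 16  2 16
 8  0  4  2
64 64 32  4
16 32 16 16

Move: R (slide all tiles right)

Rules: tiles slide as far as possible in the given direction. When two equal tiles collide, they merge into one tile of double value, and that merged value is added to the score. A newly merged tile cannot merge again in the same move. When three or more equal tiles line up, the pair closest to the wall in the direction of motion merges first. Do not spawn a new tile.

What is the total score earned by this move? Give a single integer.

Slide right:
row 0: [2, 16, 2, 16] -> [2, 16, 2, 16]  score +0 (running 0)
row 1: [8, 0, 4, 2] -> [0, 8, 4, 2]  score +0 (running 0)
row 2: [64, 64, 32, 4] -> [0, 128, 32, 4]  score +128 (running 128)
row 3: [16, 32, 16, 16] -> [0, 16, 32, 32]  score +32 (running 160)
Board after move:
  2  16   2  16
  0   8   4   2
  0 128  32   4
  0  16  32  32

Answer: 160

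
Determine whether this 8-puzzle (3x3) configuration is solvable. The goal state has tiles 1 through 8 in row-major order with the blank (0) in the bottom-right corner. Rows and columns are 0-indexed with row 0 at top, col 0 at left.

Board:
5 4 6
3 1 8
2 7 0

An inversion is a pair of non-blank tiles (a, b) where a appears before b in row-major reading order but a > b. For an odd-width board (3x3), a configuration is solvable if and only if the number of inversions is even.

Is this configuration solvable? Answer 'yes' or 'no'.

Answer: yes

Derivation:
Inversions (pairs i<j in row-major order where tile[i] > tile[j] > 0): 14
14 is even, so the puzzle is solvable.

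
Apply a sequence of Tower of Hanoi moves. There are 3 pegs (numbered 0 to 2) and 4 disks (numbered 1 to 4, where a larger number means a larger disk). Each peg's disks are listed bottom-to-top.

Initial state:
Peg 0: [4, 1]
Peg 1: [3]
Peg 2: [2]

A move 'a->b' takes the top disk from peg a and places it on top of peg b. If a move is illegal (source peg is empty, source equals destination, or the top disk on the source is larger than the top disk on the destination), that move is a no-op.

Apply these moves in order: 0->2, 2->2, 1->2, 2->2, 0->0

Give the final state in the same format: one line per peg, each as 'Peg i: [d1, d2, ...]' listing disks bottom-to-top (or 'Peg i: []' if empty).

After move 1 (0->2):
Peg 0: [4]
Peg 1: [3]
Peg 2: [2, 1]

After move 2 (2->2):
Peg 0: [4]
Peg 1: [3]
Peg 2: [2, 1]

After move 3 (1->2):
Peg 0: [4]
Peg 1: [3]
Peg 2: [2, 1]

After move 4 (2->2):
Peg 0: [4]
Peg 1: [3]
Peg 2: [2, 1]

After move 5 (0->0):
Peg 0: [4]
Peg 1: [3]
Peg 2: [2, 1]

Answer: Peg 0: [4]
Peg 1: [3]
Peg 2: [2, 1]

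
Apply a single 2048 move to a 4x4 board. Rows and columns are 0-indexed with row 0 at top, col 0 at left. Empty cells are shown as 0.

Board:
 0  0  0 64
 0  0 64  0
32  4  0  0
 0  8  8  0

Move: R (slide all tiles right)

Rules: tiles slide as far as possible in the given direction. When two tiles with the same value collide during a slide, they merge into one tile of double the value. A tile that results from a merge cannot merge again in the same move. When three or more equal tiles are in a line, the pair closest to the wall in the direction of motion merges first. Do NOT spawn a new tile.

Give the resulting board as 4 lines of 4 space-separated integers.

Slide right:
row 0: [0, 0, 0, 64] -> [0, 0, 0, 64]
row 1: [0, 0, 64, 0] -> [0, 0, 0, 64]
row 2: [32, 4, 0, 0] -> [0, 0, 32, 4]
row 3: [0, 8, 8, 0] -> [0, 0, 0, 16]

Answer:  0  0  0 64
 0  0  0 64
 0  0 32  4
 0  0  0 16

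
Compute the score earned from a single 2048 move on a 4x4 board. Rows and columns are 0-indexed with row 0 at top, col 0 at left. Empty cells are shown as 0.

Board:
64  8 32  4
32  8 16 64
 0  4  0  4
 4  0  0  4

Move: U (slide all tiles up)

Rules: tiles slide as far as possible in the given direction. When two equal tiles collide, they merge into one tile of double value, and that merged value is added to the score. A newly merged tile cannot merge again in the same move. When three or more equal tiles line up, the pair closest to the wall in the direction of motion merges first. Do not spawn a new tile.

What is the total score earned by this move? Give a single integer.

Answer: 24

Derivation:
Slide up:
col 0: [64, 32, 0, 4] -> [64, 32, 4, 0]  score +0 (running 0)
col 1: [8, 8, 4, 0] -> [16, 4, 0, 0]  score +16 (running 16)
col 2: [32, 16, 0, 0] -> [32, 16, 0, 0]  score +0 (running 16)
col 3: [4, 64, 4, 4] -> [4, 64, 8, 0]  score +8 (running 24)
Board after move:
64 16 32  4
32  4 16 64
 4  0  0  8
 0  0  0  0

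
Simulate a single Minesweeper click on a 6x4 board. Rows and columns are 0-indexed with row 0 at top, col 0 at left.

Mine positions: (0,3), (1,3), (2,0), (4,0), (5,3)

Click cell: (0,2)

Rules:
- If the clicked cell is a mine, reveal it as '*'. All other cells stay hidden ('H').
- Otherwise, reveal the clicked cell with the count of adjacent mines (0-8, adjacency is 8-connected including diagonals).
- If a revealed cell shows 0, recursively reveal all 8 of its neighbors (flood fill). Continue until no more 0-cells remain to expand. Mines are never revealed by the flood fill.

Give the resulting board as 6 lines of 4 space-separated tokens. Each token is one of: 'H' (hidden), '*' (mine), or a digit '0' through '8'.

H H 2 H
H H H H
H H H H
H H H H
H H H H
H H H H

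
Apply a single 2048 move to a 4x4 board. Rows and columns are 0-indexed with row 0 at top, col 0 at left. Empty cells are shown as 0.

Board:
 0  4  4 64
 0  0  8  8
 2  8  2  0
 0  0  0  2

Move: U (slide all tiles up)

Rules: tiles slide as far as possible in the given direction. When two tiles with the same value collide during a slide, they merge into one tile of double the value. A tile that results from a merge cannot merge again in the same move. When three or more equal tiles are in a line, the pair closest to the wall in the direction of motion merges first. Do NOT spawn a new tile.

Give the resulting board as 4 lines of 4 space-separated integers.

Answer:  2  4  4 64
 0  8  8  8
 0  0  2  2
 0  0  0  0

Derivation:
Slide up:
col 0: [0, 0, 2, 0] -> [2, 0, 0, 0]
col 1: [4, 0, 8, 0] -> [4, 8, 0, 0]
col 2: [4, 8, 2, 0] -> [4, 8, 2, 0]
col 3: [64, 8, 0, 2] -> [64, 8, 2, 0]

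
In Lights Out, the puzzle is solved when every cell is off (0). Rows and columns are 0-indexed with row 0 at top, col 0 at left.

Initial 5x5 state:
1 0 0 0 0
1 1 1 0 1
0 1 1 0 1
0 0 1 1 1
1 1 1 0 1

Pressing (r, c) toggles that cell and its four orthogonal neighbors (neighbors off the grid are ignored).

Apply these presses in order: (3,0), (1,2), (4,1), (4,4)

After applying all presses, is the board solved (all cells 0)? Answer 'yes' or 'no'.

After press 1 at (3,0):
1 0 0 0 0
1 1 1 0 1
1 1 1 0 1
1 1 1 1 1
0 1 1 0 1

After press 2 at (1,2):
1 0 1 0 0
1 0 0 1 1
1 1 0 0 1
1 1 1 1 1
0 1 1 0 1

After press 3 at (4,1):
1 0 1 0 0
1 0 0 1 1
1 1 0 0 1
1 0 1 1 1
1 0 0 0 1

After press 4 at (4,4):
1 0 1 0 0
1 0 0 1 1
1 1 0 0 1
1 0 1 1 0
1 0 0 1 0

Lights still on: 13

Answer: no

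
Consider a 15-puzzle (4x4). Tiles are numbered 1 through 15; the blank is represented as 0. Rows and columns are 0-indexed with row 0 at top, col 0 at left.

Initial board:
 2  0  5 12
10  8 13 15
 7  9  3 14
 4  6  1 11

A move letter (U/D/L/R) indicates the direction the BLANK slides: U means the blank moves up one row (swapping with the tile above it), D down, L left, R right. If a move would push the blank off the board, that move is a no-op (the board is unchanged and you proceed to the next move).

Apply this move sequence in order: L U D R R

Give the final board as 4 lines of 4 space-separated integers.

Answer: 10  2  5 12
 8 13  0 15
 7  9  3 14
 4  6  1 11

Derivation:
After move 1 (L):
 0  2  5 12
10  8 13 15
 7  9  3 14
 4  6  1 11

After move 2 (U):
 0  2  5 12
10  8 13 15
 7  9  3 14
 4  6  1 11

After move 3 (D):
10  2  5 12
 0  8 13 15
 7  9  3 14
 4  6  1 11

After move 4 (R):
10  2  5 12
 8  0 13 15
 7  9  3 14
 4  6  1 11

After move 5 (R):
10  2  5 12
 8 13  0 15
 7  9  3 14
 4  6  1 11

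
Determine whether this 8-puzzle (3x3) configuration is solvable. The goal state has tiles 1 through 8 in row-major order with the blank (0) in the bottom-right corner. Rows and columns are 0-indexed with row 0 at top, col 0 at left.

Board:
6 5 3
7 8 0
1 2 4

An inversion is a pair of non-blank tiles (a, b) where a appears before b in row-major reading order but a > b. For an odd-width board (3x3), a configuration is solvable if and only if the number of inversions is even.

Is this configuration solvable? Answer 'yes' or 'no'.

Answer: no

Derivation:
Inversions (pairs i<j in row-major order where tile[i] > tile[j] > 0): 17
17 is odd, so the puzzle is not solvable.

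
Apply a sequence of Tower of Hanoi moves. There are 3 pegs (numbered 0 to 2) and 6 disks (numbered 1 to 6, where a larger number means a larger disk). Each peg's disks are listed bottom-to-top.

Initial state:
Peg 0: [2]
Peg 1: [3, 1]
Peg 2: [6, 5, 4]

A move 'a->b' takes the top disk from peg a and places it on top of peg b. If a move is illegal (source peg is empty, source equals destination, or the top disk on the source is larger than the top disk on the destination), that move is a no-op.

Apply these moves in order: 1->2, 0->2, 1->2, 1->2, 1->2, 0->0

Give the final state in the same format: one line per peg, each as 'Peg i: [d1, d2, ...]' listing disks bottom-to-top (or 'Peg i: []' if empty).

Answer: Peg 0: [2]
Peg 1: [3]
Peg 2: [6, 5, 4, 1]

Derivation:
After move 1 (1->2):
Peg 0: [2]
Peg 1: [3]
Peg 2: [6, 5, 4, 1]

After move 2 (0->2):
Peg 0: [2]
Peg 1: [3]
Peg 2: [6, 5, 4, 1]

After move 3 (1->2):
Peg 0: [2]
Peg 1: [3]
Peg 2: [6, 5, 4, 1]

After move 4 (1->2):
Peg 0: [2]
Peg 1: [3]
Peg 2: [6, 5, 4, 1]

After move 5 (1->2):
Peg 0: [2]
Peg 1: [3]
Peg 2: [6, 5, 4, 1]

After move 6 (0->0):
Peg 0: [2]
Peg 1: [3]
Peg 2: [6, 5, 4, 1]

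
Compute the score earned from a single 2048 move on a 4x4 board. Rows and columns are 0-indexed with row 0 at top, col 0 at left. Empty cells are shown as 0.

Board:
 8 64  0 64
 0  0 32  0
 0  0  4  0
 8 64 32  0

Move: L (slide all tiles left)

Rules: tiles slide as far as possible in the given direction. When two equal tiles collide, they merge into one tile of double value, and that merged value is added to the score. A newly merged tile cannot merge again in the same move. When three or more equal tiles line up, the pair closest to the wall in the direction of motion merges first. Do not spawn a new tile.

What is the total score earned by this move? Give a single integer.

Answer: 128

Derivation:
Slide left:
row 0: [8, 64, 0, 64] -> [8, 128, 0, 0]  score +128 (running 128)
row 1: [0, 0, 32, 0] -> [32, 0, 0, 0]  score +0 (running 128)
row 2: [0, 0, 4, 0] -> [4, 0, 0, 0]  score +0 (running 128)
row 3: [8, 64, 32, 0] -> [8, 64, 32, 0]  score +0 (running 128)
Board after move:
  8 128   0   0
 32   0   0   0
  4   0   0   0
  8  64  32   0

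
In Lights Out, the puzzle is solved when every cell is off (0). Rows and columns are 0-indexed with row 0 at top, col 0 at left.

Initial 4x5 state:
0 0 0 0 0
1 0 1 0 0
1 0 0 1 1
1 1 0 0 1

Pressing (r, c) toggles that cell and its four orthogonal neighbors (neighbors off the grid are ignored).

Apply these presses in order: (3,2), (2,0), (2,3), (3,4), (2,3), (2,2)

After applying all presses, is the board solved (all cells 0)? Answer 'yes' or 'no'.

Answer: yes

Derivation:
After press 1 at (3,2):
0 0 0 0 0
1 0 1 0 0
1 0 1 1 1
1 0 1 1 1

After press 2 at (2,0):
0 0 0 0 0
0 0 1 0 0
0 1 1 1 1
0 0 1 1 1

After press 3 at (2,3):
0 0 0 0 0
0 0 1 1 0
0 1 0 0 0
0 0 1 0 1

After press 4 at (3,4):
0 0 0 0 0
0 0 1 1 0
0 1 0 0 1
0 0 1 1 0

After press 5 at (2,3):
0 0 0 0 0
0 0 1 0 0
0 1 1 1 0
0 0 1 0 0

After press 6 at (2,2):
0 0 0 0 0
0 0 0 0 0
0 0 0 0 0
0 0 0 0 0

Lights still on: 0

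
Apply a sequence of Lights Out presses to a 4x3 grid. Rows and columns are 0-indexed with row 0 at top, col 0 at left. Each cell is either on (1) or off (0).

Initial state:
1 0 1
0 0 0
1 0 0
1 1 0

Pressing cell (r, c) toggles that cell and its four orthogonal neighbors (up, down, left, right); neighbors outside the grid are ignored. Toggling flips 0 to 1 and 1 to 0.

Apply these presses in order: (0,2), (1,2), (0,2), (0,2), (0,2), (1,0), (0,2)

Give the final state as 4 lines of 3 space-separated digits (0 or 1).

After press 1 at (0,2):
1 1 0
0 0 1
1 0 0
1 1 0

After press 2 at (1,2):
1 1 1
0 1 0
1 0 1
1 1 0

After press 3 at (0,2):
1 0 0
0 1 1
1 0 1
1 1 0

After press 4 at (0,2):
1 1 1
0 1 0
1 0 1
1 1 0

After press 5 at (0,2):
1 0 0
0 1 1
1 0 1
1 1 0

After press 6 at (1,0):
0 0 0
1 0 1
0 0 1
1 1 0

After press 7 at (0,2):
0 1 1
1 0 0
0 0 1
1 1 0

Answer: 0 1 1
1 0 0
0 0 1
1 1 0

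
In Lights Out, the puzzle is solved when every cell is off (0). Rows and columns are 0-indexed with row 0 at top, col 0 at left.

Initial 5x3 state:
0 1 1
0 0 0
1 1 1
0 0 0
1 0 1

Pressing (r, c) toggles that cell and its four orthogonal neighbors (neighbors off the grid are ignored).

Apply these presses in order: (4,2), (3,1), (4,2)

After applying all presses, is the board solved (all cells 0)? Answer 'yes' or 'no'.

After press 1 at (4,2):
0 1 1
0 0 0
1 1 1
0 0 1
1 1 0

After press 2 at (3,1):
0 1 1
0 0 0
1 0 1
1 1 0
1 0 0

After press 3 at (4,2):
0 1 1
0 0 0
1 0 1
1 1 1
1 1 1

Lights still on: 10

Answer: no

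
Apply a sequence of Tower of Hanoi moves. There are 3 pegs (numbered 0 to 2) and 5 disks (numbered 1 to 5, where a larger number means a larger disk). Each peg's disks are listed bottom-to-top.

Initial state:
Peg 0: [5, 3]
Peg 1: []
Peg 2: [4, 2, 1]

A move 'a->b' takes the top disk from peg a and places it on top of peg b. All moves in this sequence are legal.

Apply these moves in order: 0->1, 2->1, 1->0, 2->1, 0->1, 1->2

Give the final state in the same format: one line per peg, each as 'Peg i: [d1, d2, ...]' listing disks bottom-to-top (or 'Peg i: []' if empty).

After move 1 (0->1):
Peg 0: [5]
Peg 1: [3]
Peg 2: [4, 2, 1]

After move 2 (2->1):
Peg 0: [5]
Peg 1: [3, 1]
Peg 2: [4, 2]

After move 3 (1->0):
Peg 0: [5, 1]
Peg 1: [3]
Peg 2: [4, 2]

After move 4 (2->1):
Peg 0: [5, 1]
Peg 1: [3, 2]
Peg 2: [4]

After move 5 (0->1):
Peg 0: [5]
Peg 1: [3, 2, 1]
Peg 2: [4]

After move 6 (1->2):
Peg 0: [5]
Peg 1: [3, 2]
Peg 2: [4, 1]

Answer: Peg 0: [5]
Peg 1: [3, 2]
Peg 2: [4, 1]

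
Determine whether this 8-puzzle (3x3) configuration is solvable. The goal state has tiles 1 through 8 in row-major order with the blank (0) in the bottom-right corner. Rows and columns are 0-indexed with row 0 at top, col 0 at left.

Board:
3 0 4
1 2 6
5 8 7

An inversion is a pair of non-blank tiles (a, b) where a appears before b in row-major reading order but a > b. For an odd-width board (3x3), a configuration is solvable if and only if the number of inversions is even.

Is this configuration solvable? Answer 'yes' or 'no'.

Inversions (pairs i<j in row-major order where tile[i] > tile[j] > 0): 6
6 is even, so the puzzle is solvable.

Answer: yes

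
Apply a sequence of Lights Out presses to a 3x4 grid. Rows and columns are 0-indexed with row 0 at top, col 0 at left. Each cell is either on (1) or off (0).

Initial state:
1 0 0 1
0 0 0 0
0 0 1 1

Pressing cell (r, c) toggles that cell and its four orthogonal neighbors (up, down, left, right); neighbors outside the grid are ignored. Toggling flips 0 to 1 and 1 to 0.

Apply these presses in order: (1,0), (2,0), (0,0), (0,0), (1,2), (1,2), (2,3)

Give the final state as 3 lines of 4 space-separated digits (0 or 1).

After press 1 at (1,0):
0 0 0 1
1 1 0 0
1 0 1 1

After press 2 at (2,0):
0 0 0 1
0 1 0 0
0 1 1 1

After press 3 at (0,0):
1 1 0 1
1 1 0 0
0 1 1 1

After press 4 at (0,0):
0 0 0 1
0 1 0 0
0 1 1 1

After press 5 at (1,2):
0 0 1 1
0 0 1 1
0 1 0 1

After press 6 at (1,2):
0 0 0 1
0 1 0 0
0 1 1 1

After press 7 at (2,3):
0 0 0 1
0 1 0 1
0 1 0 0

Answer: 0 0 0 1
0 1 0 1
0 1 0 0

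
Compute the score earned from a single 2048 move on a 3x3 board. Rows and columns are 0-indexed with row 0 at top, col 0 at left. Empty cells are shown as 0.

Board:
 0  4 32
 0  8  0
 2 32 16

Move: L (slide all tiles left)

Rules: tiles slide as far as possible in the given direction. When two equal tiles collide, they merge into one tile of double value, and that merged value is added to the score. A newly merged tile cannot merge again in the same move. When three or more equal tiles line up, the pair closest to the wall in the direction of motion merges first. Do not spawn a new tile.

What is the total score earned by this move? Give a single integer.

Slide left:
row 0: [0, 4, 32] -> [4, 32, 0]  score +0 (running 0)
row 1: [0, 8, 0] -> [8, 0, 0]  score +0 (running 0)
row 2: [2, 32, 16] -> [2, 32, 16]  score +0 (running 0)
Board after move:
 4 32  0
 8  0  0
 2 32 16

Answer: 0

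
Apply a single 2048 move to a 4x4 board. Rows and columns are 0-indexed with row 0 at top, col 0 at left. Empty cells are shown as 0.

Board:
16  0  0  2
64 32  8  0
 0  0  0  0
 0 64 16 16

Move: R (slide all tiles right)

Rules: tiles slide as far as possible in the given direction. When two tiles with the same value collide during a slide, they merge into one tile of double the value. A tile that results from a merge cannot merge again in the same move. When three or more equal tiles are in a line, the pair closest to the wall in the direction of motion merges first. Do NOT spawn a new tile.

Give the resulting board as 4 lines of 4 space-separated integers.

Answer:  0  0 16  2
 0 64 32  8
 0  0  0  0
 0  0 64 32

Derivation:
Slide right:
row 0: [16, 0, 0, 2] -> [0, 0, 16, 2]
row 1: [64, 32, 8, 0] -> [0, 64, 32, 8]
row 2: [0, 0, 0, 0] -> [0, 0, 0, 0]
row 3: [0, 64, 16, 16] -> [0, 0, 64, 32]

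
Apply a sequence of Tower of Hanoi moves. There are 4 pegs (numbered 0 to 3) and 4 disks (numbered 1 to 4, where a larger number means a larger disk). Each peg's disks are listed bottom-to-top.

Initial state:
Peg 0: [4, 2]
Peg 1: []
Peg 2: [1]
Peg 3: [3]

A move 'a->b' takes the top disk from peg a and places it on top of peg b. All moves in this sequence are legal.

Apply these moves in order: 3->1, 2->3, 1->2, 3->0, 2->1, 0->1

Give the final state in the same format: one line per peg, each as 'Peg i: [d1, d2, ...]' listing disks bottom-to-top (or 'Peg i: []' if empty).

After move 1 (3->1):
Peg 0: [4, 2]
Peg 1: [3]
Peg 2: [1]
Peg 3: []

After move 2 (2->3):
Peg 0: [4, 2]
Peg 1: [3]
Peg 2: []
Peg 3: [1]

After move 3 (1->2):
Peg 0: [4, 2]
Peg 1: []
Peg 2: [3]
Peg 3: [1]

After move 4 (3->0):
Peg 0: [4, 2, 1]
Peg 1: []
Peg 2: [3]
Peg 3: []

After move 5 (2->1):
Peg 0: [4, 2, 1]
Peg 1: [3]
Peg 2: []
Peg 3: []

After move 6 (0->1):
Peg 0: [4, 2]
Peg 1: [3, 1]
Peg 2: []
Peg 3: []

Answer: Peg 0: [4, 2]
Peg 1: [3, 1]
Peg 2: []
Peg 3: []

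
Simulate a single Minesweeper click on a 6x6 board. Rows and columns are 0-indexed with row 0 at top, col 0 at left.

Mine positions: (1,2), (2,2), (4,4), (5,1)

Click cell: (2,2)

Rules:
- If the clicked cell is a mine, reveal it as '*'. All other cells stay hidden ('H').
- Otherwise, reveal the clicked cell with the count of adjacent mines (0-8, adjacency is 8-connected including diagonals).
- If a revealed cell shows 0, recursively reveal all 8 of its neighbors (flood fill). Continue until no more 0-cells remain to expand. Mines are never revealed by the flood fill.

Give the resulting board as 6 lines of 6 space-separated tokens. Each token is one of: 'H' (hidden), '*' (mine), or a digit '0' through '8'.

H H H H H H
H H H H H H
H H * H H H
H H H H H H
H H H H H H
H H H H H H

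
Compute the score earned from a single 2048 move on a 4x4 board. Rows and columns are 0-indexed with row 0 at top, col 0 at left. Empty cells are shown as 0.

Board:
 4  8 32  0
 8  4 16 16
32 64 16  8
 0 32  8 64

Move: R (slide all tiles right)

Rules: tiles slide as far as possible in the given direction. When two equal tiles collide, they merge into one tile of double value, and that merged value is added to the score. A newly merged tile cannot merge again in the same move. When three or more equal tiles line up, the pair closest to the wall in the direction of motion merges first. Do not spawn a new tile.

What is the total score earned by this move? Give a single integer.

Answer: 32

Derivation:
Slide right:
row 0: [4, 8, 32, 0] -> [0, 4, 8, 32]  score +0 (running 0)
row 1: [8, 4, 16, 16] -> [0, 8, 4, 32]  score +32 (running 32)
row 2: [32, 64, 16, 8] -> [32, 64, 16, 8]  score +0 (running 32)
row 3: [0, 32, 8, 64] -> [0, 32, 8, 64]  score +0 (running 32)
Board after move:
 0  4  8 32
 0  8  4 32
32 64 16  8
 0 32  8 64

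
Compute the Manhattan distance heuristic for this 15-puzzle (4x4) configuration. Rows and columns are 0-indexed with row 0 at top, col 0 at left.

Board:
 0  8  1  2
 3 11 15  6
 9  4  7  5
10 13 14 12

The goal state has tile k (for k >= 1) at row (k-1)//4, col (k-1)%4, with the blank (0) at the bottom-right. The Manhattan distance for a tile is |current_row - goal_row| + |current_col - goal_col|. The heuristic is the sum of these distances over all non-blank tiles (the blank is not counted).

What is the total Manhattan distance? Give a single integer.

Tile 8: at (0,1), goal (1,3), distance |0-1|+|1-3| = 3
Tile 1: at (0,2), goal (0,0), distance |0-0|+|2-0| = 2
Tile 2: at (0,3), goal (0,1), distance |0-0|+|3-1| = 2
Tile 3: at (1,0), goal (0,2), distance |1-0|+|0-2| = 3
Tile 11: at (1,1), goal (2,2), distance |1-2|+|1-2| = 2
Tile 15: at (1,2), goal (3,2), distance |1-3|+|2-2| = 2
Tile 6: at (1,3), goal (1,1), distance |1-1|+|3-1| = 2
Tile 9: at (2,0), goal (2,0), distance |2-2|+|0-0| = 0
Tile 4: at (2,1), goal (0,3), distance |2-0|+|1-3| = 4
Tile 7: at (2,2), goal (1,2), distance |2-1|+|2-2| = 1
Tile 5: at (2,3), goal (1,0), distance |2-1|+|3-0| = 4
Tile 10: at (3,0), goal (2,1), distance |3-2|+|0-1| = 2
Tile 13: at (3,1), goal (3,0), distance |3-3|+|1-0| = 1
Tile 14: at (3,2), goal (3,1), distance |3-3|+|2-1| = 1
Tile 12: at (3,3), goal (2,3), distance |3-2|+|3-3| = 1
Sum: 3 + 2 + 2 + 3 + 2 + 2 + 2 + 0 + 4 + 1 + 4 + 2 + 1 + 1 + 1 = 30

Answer: 30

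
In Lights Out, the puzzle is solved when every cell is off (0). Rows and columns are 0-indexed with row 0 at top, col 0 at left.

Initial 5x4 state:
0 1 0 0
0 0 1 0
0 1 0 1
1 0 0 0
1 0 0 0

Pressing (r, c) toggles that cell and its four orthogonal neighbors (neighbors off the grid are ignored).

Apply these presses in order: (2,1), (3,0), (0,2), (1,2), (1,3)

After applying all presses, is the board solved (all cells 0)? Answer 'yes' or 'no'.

Answer: yes

Derivation:
After press 1 at (2,1):
0 1 0 0
0 1 1 0
1 0 1 1
1 1 0 0
1 0 0 0

After press 2 at (3,0):
0 1 0 0
0 1 1 0
0 0 1 1
0 0 0 0
0 0 0 0

After press 3 at (0,2):
0 0 1 1
0 1 0 0
0 0 1 1
0 0 0 0
0 0 0 0

After press 4 at (1,2):
0 0 0 1
0 0 1 1
0 0 0 1
0 0 0 0
0 0 0 0

After press 5 at (1,3):
0 0 0 0
0 0 0 0
0 0 0 0
0 0 0 0
0 0 0 0

Lights still on: 0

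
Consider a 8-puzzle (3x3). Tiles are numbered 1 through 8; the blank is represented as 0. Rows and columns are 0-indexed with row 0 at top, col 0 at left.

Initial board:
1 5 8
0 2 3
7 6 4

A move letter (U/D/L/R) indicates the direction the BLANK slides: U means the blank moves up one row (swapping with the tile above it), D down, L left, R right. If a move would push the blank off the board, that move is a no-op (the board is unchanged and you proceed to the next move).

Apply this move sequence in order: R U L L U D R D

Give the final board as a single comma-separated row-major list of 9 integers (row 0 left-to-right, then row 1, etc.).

After move 1 (R):
1 5 8
2 0 3
7 6 4

After move 2 (U):
1 0 8
2 5 3
7 6 4

After move 3 (L):
0 1 8
2 5 3
7 6 4

After move 4 (L):
0 1 8
2 5 3
7 6 4

After move 5 (U):
0 1 8
2 5 3
7 6 4

After move 6 (D):
2 1 8
0 5 3
7 6 4

After move 7 (R):
2 1 8
5 0 3
7 6 4

After move 8 (D):
2 1 8
5 6 3
7 0 4

Answer: 2, 1, 8, 5, 6, 3, 7, 0, 4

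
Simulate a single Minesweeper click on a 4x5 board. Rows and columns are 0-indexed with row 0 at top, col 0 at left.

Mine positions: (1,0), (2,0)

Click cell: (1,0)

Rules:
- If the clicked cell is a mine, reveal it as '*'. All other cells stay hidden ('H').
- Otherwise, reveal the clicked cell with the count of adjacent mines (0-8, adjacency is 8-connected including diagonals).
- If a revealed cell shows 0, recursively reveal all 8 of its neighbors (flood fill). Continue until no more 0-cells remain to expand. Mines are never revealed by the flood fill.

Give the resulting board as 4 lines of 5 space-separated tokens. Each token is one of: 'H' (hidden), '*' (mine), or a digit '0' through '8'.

H H H H H
* H H H H
H H H H H
H H H H H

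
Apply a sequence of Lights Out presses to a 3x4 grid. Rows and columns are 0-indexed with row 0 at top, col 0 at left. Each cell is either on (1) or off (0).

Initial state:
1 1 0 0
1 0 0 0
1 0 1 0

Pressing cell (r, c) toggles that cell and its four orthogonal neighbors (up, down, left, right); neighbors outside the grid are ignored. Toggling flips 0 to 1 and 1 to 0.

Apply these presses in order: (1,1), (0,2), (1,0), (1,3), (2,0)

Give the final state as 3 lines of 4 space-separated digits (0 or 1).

Answer: 0 1 1 0
0 0 1 1
1 0 1 1

Derivation:
After press 1 at (1,1):
1 0 0 0
0 1 1 0
1 1 1 0

After press 2 at (0,2):
1 1 1 1
0 1 0 0
1 1 1 0

After press 3 at (1,0):
0 1 1 1
1 0 0 0
0 1 1 0

After press 4 at (1,3):
0 1 1 0
1 0 1 1
0 1 1 1

After press 5 at (2,0):
0 1 1 0
0 0 1 1
1 0 1 1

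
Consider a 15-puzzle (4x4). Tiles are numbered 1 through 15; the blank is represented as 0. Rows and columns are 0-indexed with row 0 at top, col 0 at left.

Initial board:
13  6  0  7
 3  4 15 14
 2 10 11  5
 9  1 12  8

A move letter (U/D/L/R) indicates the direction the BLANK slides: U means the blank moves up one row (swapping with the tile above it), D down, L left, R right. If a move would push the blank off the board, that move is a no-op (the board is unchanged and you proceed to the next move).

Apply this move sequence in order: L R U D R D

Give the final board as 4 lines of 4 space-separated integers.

Answer: 13  6 15  7
 3  4 14  5
 2 10 11  0
 9  1 12  8

Derivation:
After move 1 (L):
13  0  6  7
 3  4 15 14
 2 10 11  5
 9  1 12  8

After move 2 (R):
13  6  0  7
 3  4 15 14
 2 10 11  5
 9  1 12  8

After move 3 (U):
13  6  0  7
 3  4 15 14
 2 10 11  5
 9  1 12  8

After move 4 (D):
13  6 15  7
 3  4  0 14
 2 10 11  5
 9  1 12  8

After move 5 (R):
13  6 15  7
 3  4 14  0
 2 10 11  5
 9  1 12  8

After move 6 (D):
13  6 15  7
 3  4 14  5
 2 10 11  0
 9  1 12  8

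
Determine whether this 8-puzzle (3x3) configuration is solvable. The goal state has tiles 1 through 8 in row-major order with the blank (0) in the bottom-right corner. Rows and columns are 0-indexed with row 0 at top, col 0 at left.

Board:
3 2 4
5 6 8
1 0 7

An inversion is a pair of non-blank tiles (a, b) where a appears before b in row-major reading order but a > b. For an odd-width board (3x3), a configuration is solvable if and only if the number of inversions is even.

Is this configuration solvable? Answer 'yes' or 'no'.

Answer: yes

Derivation:
Inversions (pairs i<j in row-major order where tile[i] > tile[j] > 0): 8
8 is even, so the puzzle is solvable.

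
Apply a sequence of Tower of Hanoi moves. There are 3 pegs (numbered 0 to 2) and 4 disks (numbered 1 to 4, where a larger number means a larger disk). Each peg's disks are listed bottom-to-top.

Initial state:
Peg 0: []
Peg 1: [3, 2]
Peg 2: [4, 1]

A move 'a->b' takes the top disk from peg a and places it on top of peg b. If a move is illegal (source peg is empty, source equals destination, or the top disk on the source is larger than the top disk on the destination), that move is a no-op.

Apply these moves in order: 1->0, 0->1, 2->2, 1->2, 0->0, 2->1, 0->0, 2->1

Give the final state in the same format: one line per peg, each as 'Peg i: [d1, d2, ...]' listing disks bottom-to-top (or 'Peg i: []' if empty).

After move 1 (1->0):
Peg 0: [2]
Peg 1: [3]
Peg 2: [4, 1]

After move 2 (0->1):
Peg 0: []
Peg 1: [3, 2]
Peg 2: [4, 1]

After move 3 (2->2):
Peg 0: []
Peg 1: [3, 2]
Peg 2: [4, 1]

After move 4 (1->2):
Peg 0: []
Peg 1: [3, 2]
Peg 2: [4, 1]

After move 5 (0->0):
Peg 0: []
Peg 1: [3, 2]
Peg 2: [4, 1]

After move 6 (2->1):
Peg 0: []
Peg 1: [3, 2, 1]
Peg 2: [4]

After move 7 (0->0):
Peg 0: []
Peg 1: [3, 2, 1]
Peg 2: [4]

After move 8 (2->1):
Peg 0: []
Peg 1: [3, 2, 1]
Peg 2: [4]

Answer: Peg 0: []
Peg 1: [3, 2, 1]
Peg 2: [4]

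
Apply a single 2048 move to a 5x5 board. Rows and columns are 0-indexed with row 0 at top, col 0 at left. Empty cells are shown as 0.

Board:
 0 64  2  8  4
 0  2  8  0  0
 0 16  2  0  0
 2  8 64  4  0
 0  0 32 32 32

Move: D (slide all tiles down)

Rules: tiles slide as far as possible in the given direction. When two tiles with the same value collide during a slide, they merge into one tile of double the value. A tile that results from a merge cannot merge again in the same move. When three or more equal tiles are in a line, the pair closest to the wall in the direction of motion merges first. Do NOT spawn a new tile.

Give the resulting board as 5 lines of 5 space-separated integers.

Answer:  0  0  2  0  0
 0 64  8  0  0
 0  2  2  8  0
 0 16 64  4  4
 2  8 32 32 32

Derivation:
Slide down:
col 0: [0, 0, 0, 2, 0] -> [0, 0, 0, 0, 2]
col 1: [64, 2, 16, 8, 0] -> [0, 64, 2, 16, 8]
col 2: [2, 8, 2, 64, 32] -> [2, 8, 2, 64, 32]
col 3: [8, 0, 0, 4, 32] -> [0, 0, 8, 4, 32]
col 4: [4, 0, 0, 0, 32] -> [0, 0, 0, 4, 32]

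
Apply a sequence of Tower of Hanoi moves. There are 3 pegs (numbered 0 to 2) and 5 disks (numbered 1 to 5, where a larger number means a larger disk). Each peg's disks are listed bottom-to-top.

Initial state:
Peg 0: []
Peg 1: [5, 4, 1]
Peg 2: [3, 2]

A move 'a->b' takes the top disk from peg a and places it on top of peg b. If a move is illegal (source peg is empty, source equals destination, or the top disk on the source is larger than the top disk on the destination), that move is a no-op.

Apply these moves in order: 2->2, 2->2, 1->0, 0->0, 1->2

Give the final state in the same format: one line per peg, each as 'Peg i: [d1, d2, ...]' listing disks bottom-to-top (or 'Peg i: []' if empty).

Answer: Peg 0: [1]
Peg 1: [5, 4]
Peg 2: [3, 2]

Derivation:
After move 1 (2->2):
Peg 0: []
Peg 1: [5, 4, 1]
Peg 2: [3, 2]

After move 2 (2->2):
Peg 0: []
Peg 1: [5, 4, 1]
Peg 2: [3, 2]

After move 3 (1->0):
Peg 0: [1]
Peg 1: [5, 4]
Peg 2: [3, 2]

After move 4 (0->0):
Peg 0: [1]
Peg 1: [5, 4]
Peg 2: [3, 2]

After move 5 (1->2):
Peg 0: [1]
Peg 1: [5, 4]
Peg 2: [3, 2]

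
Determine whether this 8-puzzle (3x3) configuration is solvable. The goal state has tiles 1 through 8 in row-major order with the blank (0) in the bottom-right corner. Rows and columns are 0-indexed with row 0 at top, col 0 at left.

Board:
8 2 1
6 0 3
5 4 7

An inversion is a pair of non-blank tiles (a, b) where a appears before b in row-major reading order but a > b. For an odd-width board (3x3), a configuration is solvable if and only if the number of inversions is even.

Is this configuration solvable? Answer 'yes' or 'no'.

Inversions (pairs i<j in row-major order where tile[i] > tile[j] > 0): 12
12 is even, so the puzzle is solvable.

Answer: yes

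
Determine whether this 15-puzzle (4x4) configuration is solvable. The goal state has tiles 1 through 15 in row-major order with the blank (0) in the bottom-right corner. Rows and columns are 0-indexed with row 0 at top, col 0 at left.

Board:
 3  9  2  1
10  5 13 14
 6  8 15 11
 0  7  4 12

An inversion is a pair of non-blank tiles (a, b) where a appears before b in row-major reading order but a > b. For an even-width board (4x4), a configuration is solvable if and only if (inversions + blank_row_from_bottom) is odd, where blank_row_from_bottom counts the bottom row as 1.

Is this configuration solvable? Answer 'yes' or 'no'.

Answer: yes

Derivation:
Inversions: 38
Blank is in row 3 (0-indexed from top), which is row 1 counting from the bottom (bottom = 1).
38 + 1 = 39, which is odd, so the puzzle is solvable.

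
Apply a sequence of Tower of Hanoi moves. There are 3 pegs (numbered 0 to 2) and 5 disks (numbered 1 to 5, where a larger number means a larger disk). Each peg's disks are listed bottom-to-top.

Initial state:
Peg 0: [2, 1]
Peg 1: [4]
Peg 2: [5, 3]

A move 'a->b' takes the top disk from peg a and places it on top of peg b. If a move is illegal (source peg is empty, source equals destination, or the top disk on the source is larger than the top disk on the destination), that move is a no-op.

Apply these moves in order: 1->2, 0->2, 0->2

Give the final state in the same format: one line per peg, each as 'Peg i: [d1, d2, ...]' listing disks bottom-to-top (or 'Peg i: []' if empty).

After move 1 (1->2):
Peg 0: [2, 1]
Peg 1: [4]
Peg 2: [5, 3]

After move 2 (0->2):
Peg 0: [2]
Peg 1: [4]
Peg 2: [5, 3, 1]

After move 3 (0->2):
Peg 0: [2]
Peg 1: [4]
Peg 2: [5, 3, 1]

Answer: Peg 0: [2]
Peg 1: [4]
Peg 2: [5, 3, 1]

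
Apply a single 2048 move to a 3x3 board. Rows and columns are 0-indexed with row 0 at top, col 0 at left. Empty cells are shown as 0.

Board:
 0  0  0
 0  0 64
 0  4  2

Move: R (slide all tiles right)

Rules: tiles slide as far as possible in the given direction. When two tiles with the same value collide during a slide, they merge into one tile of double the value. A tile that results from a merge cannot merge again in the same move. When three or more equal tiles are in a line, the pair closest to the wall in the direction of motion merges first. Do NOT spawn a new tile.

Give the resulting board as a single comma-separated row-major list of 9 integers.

Answer: 0, 0, 0, 0, 0, 64, 0, 4, 2

Derivation:
Slide right:
row 0: [0, 0, 0] -> [0, 0, 0]
row 1: [0, 0, 64] -> [0, 0, 64]
row 2: [0, 4, 2] -> [0, 4, 2]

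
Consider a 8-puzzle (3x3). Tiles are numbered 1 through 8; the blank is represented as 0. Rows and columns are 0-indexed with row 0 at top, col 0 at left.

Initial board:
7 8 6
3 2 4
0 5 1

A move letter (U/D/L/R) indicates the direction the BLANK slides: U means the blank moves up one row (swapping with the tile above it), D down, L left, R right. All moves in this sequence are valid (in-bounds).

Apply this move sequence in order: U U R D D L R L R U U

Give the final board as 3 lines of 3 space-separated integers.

After move 1 (U):
7 8 6
0 2 4
3 5 1

After move 2 (U):
0 8 6
7 2 4
3 5 1

After move 3 (R):
8 0 6
7 2 4
3 5 1

After move 4 (D):
8 2 6
7 0 4
3 5 1

After move 5 (D):
8 2 6
7 5 4
3 0 1

After move 6 (L):
8 2 6
7 5 4
0 3 1

After move 7 (R):
8 2 6
7 5 4
3 0 1

After move 8 (L):
8 2 6
7 5 4
0 3 1

After move 9 (R):
8 2 6
7 5 4
3 0 1

After move 10 (U):
8 2 6
7 0 4
3 5 1

After move 11 (U):
8 0 6
7 2 4
3 5 1

Answer: 8 0 6
7 2 4
3 5 1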